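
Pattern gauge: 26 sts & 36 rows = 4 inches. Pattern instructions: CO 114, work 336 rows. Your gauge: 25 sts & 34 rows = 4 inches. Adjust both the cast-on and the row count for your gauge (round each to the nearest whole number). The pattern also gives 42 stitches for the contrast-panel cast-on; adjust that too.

Cast on 110 stitches; work 317 rows; contrast-panel cast-on 40 stitches.

Stitches: 114 × 25/26 = 109.62 → 110.
Rows: 336 × 34/36 = 317.33 → 317.
contrast-panel cast-on: 42 × 25/26 = 40.38 → 40.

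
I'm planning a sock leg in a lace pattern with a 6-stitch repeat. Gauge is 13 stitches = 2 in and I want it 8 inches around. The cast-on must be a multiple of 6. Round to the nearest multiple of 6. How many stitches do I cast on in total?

13 / 2 = 6.5 sts per inch.
8 × 6.5 = 52.00 sts.
Nearest multiple of 6: 54.

Cast on 54 stitches.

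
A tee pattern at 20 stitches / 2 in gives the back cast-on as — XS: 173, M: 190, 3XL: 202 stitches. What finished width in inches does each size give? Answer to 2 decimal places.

XS 17.30 inches; M 19.00 inches; 3XL 20.20 inches.

20/2 = 10 sts per in.
XS: 173 / 10 = 17.300 → 17.30 in.
M: 190 / 10 = 19.000 → 19.00 in.
3XL: 202 / 10 = 20.200 → 20.20 in.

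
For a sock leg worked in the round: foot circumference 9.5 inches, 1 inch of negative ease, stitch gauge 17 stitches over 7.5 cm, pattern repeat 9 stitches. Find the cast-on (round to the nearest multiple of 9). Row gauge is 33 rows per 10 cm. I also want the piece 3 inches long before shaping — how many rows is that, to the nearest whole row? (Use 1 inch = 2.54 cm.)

Finished = 9.5 − 1 = 8.5 inches.
8.5 inches × 2.54 = 21.59 cm.
17/7.5 = 2.267 sts per cm; 21.59 × 2.267 = 48.94 sts.
Nearest multiple of 9 → 45.
3 inches = 7.62 cm; × 3.3 = 25.15 → 25 rows.

Cast on 45 stitches; work 25 rows.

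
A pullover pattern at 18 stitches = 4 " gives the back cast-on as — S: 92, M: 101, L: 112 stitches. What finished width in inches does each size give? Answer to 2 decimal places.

18/4 = 4.5 sts per in.
S: 92 / 4.5 = 20.444 → 20.44 in.
M: 101 / 4.5 = 22.444 → 22.44 in.
L: 112 / 4.5 = 24.889 → 24.89 in.

S 20.44 inches; M 22.44 inches; L 24.89 inches.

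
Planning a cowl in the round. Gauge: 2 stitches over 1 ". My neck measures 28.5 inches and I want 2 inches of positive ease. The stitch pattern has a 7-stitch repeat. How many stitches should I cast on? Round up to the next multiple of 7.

63 stitches.

Finished = 28.5 + 2 = 30.5 inches.
2 / 1 = 2 sts/in.
30.5 × 2 = 61.00 sts.
Next multiple of 7: 63.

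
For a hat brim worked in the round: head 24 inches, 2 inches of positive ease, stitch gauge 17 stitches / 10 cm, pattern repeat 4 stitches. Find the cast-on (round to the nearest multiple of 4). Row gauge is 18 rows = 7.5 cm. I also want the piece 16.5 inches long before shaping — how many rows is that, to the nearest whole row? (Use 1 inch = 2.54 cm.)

Cast on 112 stitches; work 101 rows.

Finished = 24 + 2 = 26 inches.
26 inches × 2.54 = 66.04 cm.
17/10 = 1.7 sts per cm; 66.04 × 1.7 = 112.27 sts.
Nearest multiple of 4 → 112.
16.5 inches = 41.91 cm; × 2.4 = 100.58 → 101 rows.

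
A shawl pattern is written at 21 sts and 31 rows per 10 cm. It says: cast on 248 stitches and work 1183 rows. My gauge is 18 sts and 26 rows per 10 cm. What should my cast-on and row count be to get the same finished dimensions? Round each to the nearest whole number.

Cast on 213 stitches; work 992 rows.

Stitches: 248 × 18/21 = 212.57 → 213.
Rows: 1183 × 26/31 = 992.19 → 992.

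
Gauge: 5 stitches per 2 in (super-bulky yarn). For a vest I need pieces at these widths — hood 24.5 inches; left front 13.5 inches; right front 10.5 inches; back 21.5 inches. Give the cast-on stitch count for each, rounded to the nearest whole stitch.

hood 61; left front 34; right front 26; back 54.

Rate = 5/2 = 2.5 sts per in.
hood: 24.5 × 2.5 = 61.25 → 61.
left front: 13.5 × 2.5 = 33.75 → 34.
right front: 10.5 × 2.5 = 26.25 → 26.
back: 21.5 × 2.5 = 53.75 → 54.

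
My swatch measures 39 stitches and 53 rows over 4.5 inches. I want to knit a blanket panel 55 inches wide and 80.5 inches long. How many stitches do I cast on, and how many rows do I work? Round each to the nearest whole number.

Stitch gauge = 39/4.5 = 8.667 sts/in; 55 × 8.667 = 476.67 → 477 sts.
Row gauge = 53/4.5 = 11.778 rows/in; 80.5 × 11.778 = 948.11 → 948 rows.

Cast on 477 stitches and work 948 rows.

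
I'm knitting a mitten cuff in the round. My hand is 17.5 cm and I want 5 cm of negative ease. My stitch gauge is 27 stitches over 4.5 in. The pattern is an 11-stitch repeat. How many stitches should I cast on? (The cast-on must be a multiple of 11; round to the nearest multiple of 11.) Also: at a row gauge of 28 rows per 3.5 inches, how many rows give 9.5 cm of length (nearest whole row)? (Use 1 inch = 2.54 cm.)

Cast on 33 stitches; work 30 rows.

Finished = 17.5 − 5 = 12.5 cm.
12.5 cm × 1/2.54 = 4.92 inches.
27/4.5 = 6 sts per in; 4.92 × 6 = 29.53 sts.
Nearest multiple of 11 → 33.
9.5 cm = 3.74 inches; × 8 = 29.92 → 30 rows.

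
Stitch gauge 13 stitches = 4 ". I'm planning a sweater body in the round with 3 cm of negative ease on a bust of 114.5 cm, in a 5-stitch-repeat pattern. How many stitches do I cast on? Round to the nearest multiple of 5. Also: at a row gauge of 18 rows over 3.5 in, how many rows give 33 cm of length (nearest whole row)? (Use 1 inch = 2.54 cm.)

Finished = 114.5 − 3 = 111.5 cm.
111.5 cm × 1/2.54 = 43.90 inches.
13/4 = 3.25 sts per in; 43.90 × 3.25 = 142.67 sts.
Nearest multiple of 5 → 145.
33 cm = 12.99 inches; × 5.143 = 66.82 → 67 rows.

Cast on 145 stitches; work 67 rows.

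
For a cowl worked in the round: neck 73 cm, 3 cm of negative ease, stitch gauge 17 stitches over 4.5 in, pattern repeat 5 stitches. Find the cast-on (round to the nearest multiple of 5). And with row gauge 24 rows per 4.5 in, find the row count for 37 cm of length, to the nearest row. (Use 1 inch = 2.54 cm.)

Finished = 73 − 3 = 70 cm.
70 cm × 1/2.54 = 27.56 inches.
17/4.5 = 3.778 sts per in; 27.56 × 3.778 = 104.11 sts.
Nearest multiple of 5 → 105.
37 cm = 14.57 inches; × 5.333 = 77.69 → 78 rows.

Cast on 105 stitches; work 78 rows.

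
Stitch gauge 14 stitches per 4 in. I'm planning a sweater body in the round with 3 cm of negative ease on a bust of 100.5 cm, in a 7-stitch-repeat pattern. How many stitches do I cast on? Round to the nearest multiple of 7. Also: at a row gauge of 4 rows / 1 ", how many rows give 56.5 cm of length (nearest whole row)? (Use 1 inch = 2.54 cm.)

Cast on 133 stitches; work 89 rows.

Finished = 100.5 − 3 = 97.5 cm.
97.5 cm × 1/2.54 = 38.39 inches.
14/4 = 3.5 sts per in; 38.39 × 3.5 = 134.35 sts.
Nearest multiple of 7 → 133.
56.5 cm = 22.24 inches; × 4 = 88.98 → 89 rows.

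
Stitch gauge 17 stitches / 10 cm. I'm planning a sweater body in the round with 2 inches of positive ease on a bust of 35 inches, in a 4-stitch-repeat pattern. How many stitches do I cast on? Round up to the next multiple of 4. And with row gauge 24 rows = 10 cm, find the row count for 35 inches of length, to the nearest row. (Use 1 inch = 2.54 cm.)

Cast on 160 stitches; work 213 rows.

Finished = 35 + 2 = 37 inches.
37 inches × 2.54 = 93.98 cm.
17/10 = 1.7 sts per cm; 93.98 × 1.7 = 159.77 sts.
Next multiple of 4 → 160.
35 inches = 88.90 cm; × 2.4 = 213.36 → 213 rows.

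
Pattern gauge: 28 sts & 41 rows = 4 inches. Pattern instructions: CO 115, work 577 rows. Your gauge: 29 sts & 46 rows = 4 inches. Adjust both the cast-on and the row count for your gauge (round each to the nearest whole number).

Stitches: 115 × 29/28 = 119.11 → 119.
Rows: 577 × 46/41 = 647.37 → 647.

Cast on 119 stitches; work 647 rows.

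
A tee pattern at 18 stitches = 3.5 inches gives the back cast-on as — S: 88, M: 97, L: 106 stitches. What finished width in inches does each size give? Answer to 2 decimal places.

18/3.5 = 5.143 sts per in.
S: 88 / 5.143 = 17.111 → 17.11 in.
M: 97 / 5.143 = 18.861 → 18.86 in.
L: 106 / 5.143 = 20.611 → 20.61 in.

S 17.11 inches; M 18.86 inches; L 20.61 inches.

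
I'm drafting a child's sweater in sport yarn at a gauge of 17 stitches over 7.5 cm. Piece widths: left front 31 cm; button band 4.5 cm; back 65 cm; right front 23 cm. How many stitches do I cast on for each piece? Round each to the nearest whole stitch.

left front 70; button band 10; back 147; right front 52.

Rate = 17/7.5 = 2.267 sts per cm.
left front: 31 × 2.267 = 70.27 → 70.
button band: 4.5 × 2.267 = 10.20 → 10.
back: 65 × 2.267 = 147.33 → 147.
right front: 23 × 2.267 = 52.13 → 52.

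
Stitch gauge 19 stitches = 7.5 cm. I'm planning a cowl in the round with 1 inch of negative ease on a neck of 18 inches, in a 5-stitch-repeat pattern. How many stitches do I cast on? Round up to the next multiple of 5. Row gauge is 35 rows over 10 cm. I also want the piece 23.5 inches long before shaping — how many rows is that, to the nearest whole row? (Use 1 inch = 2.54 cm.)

Finished = 18 − 1 = 17 inches.
17 inches × 2.54 = 43.18 cm.
19/7.5 = 2.533 sts per cm; 43.18 × 2.533 = 109.39 sts.
Next multiple of 5 → 110.
23.5 inches = 59.69 cm; × 3.5 = 208.91 → 209 rows.

Cast on 110 stitches; work 209 rows.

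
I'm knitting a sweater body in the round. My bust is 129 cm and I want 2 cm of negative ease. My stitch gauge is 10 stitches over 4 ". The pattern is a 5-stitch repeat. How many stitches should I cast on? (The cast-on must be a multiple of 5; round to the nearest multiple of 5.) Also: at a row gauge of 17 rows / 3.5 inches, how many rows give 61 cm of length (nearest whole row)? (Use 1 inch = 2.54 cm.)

Cast on 125 stitches; work 117 rows.

Finished = 129 − 2 = 127 cm.
127 cm × 1/2.54 = 50.00 inches.
10/4 = 2.5 sts per in; 50.00 × 2.5 = 125.00 sts.
Nearest multiple of 5 → 125.
61 cm = 24.02 inches; × 4.857 = 116.65 → 117 rows.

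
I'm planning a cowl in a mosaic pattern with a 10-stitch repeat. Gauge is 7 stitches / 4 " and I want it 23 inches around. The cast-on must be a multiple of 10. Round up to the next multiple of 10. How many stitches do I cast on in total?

7 / 4 = 1.75 sts per inch.
23 × 1.75 = 40.25 sts.
Next multiple of 10: 50.

50 stitches.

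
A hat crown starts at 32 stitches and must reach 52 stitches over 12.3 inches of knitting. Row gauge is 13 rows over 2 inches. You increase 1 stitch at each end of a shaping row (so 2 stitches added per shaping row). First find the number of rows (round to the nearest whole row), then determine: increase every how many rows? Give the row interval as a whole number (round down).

Increase every 8th row.

Rows = 12.3 × 6.5 = 80.0 → 80 rows.
Stitches to add: 20 → 10 shaping rows (at 2 st each).
80 / 10 = 8.00 → every 8 rows.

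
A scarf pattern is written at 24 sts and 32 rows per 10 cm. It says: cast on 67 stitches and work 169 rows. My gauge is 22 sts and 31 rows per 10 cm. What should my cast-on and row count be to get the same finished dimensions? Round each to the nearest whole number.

Stitches: 67 × 22/24 = 61.42 → 61.
Rows: 169 × 31/32 = 163.72 → 164.

Cast on 61 stitches; work 164 rows.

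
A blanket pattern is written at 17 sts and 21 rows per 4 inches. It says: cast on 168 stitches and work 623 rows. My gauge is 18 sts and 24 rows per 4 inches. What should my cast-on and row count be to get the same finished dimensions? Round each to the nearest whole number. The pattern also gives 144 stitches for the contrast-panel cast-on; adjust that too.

Cast on 178 stitches; work 712 rows; contrast-panel cast-on 152 stitches.

Stitches: 168 × 18/17 = 177.88 → 178.
Rows: 623 × 24/21 = 712.00 → 712.
contrast-panel cast-on: 144 × 18/17 = 152.47 → 152.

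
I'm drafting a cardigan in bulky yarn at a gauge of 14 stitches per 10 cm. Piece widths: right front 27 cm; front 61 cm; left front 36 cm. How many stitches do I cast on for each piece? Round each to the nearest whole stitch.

right front 38; front 85; left front 50.

Rate = 14/10 = 1.4 sts per cm.
right front: 27 × 1.4 = 37.80 → 38.
front: 61 × 1.4 = 85.40 → 85.
left front: 36 × 1.4 = 50.40 → 50.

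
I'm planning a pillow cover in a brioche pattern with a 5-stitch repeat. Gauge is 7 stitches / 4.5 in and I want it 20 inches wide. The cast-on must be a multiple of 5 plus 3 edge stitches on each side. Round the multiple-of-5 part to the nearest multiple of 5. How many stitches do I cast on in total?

CO 31 sts.

7 / 4.5 = 1.556 sts per inch.
20 × 1.556 = 31.11 sts.
Less 6 edge sts → 25.11 for the repeat.
Nearest multiple of 5: 25.
Add back 6 edge sts → 31.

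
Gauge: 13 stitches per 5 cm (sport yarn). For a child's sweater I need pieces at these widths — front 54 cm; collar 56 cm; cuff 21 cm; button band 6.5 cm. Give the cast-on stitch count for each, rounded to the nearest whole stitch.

Rate = 13/5 = 2.6 sts per cm.
front: 54 × 2.6 = 140.40 → 140.
collar: 56 × 2.6 = 145.60 → 146.
cuff: 21 × 2.6 = 54.60 → 55.
button band: 6.5 × 2.6 = 16.90 → 17.

front 140; collar 146; cuff 55; button band 17.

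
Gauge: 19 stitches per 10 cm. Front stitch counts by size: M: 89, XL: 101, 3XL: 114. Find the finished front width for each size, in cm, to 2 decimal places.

M 46.84 cm; XL 53.16 cm; 3XL 60.00 cm.

19/10 = 1.9 sts per cm.
M: 89 / 1.9 = 46.842 → 46.84 cm.
XL: 101 / 1.9 = 53.158 → 53.16 cm.
3XL: 114 / 1.9 = 60.000 → 60.00 cm.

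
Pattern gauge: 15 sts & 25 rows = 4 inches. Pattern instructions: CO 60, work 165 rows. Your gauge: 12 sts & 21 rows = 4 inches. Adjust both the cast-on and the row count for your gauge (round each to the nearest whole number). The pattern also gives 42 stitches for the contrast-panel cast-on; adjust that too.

Stitches: 60 × 12/15 = 48.00 → 48.
Rows: 165 × 21/25 = 138.60 → 139.
contrast-panel cast-on: 42 × 12/15 = 33.60 → 34.

Cast on 48 stitches; work 139 rows; contrast-panel cast-on 34 stitches.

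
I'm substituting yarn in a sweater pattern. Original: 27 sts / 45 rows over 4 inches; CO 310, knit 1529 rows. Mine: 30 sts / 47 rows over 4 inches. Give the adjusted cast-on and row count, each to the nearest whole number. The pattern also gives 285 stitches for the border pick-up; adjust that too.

Cast on 344 stitches; work 1597 rows; border pick-up 317 stitches.

Stitches: 310 × 30/27 = 344.44 → 344.
Rows: 1529 × 47/45 = 1596.96 → 1597.
border pick-up: 285 × 30/27 = 316.67 → 317.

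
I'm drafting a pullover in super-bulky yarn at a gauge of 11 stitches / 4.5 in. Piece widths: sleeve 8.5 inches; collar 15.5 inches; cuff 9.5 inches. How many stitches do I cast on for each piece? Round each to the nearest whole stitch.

sleeve 21; collar 38; cuff 23.

Rate = 11/4.5 = 2.444 sts per in.
sleeve: 8.5 × 2.444 = 20.78 → 21.
collar: 15.5 × 2.444 = 37.89 → 38.
cuff: 9.5 × 2.444 = 23.22 → 23.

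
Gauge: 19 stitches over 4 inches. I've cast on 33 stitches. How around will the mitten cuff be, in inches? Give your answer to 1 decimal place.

19 stitches / 4 inch = 4.75 stitches per inch.
33 / 4.75 = 6.95 inches.

6.9 inches.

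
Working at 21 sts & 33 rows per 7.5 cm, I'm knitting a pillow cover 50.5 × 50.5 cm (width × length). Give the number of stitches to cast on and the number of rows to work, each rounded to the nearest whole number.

Cast on 141 stitches and work 222 rows.

Stitch gauge = 21/7.5 = 2.8 sts/cm; 50.5 × 2.8 = 141.40 → 141 sts.
Row gauge = 33/7.5 = 4.4 rows/cm; 50.5 × 4.4 = 222.20 → 222 rows.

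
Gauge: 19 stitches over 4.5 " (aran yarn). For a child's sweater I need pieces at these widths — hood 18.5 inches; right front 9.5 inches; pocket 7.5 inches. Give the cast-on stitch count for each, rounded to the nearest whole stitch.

Rate = 19/4.5 = 4.222 sts per in.
hood: 18.5 × 4.222 = 78.11 → 78.
right front: 9.5 × 4.222 = 40.11 → 40.
pocket: 7.5 × 4.222 = 31.67 → 32.

hood 78; right front 40; pocket 32.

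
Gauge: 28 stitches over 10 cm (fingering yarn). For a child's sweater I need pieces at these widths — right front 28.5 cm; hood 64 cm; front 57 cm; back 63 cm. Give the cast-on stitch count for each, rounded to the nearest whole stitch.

right front 80; hood 179; front 160; back 176.

Rate = 28/10 = 2.8 sts per cm.
right front: 28.5 × 2.8 = 79.80 → 80.
hood: 64 × 2.8 = 179.20 → 179.
front: 57 × 2.8 = 159.60 → 160.
back: 63 × 2.8 = 176.40 → 176.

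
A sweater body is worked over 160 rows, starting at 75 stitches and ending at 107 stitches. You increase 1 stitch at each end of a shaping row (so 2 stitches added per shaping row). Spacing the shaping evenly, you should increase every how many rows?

Increase every 10th row.

Stitches to add: |107 − 75| = 32.
Shaping rows needed: 32 / 2 = 16.
160 rows / 16 = every 10 rows.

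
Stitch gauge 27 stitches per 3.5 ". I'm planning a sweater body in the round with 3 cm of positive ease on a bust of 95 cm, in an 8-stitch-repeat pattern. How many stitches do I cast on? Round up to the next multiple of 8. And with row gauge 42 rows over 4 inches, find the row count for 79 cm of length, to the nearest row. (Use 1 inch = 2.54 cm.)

Cast on 304 stitches; work 327 rows.

Finished = 95 + 3 = 98 cm.
98 cm × 1/2.54 = 38.58 inches.
27/3.5 = 7.714 sts per in; 38.58 × 7.714 = 297.64 sts.
Next multiple of 8 → 304.
79 cm = 31.10 inches; × 10.5 = 326.57 → 327 rows.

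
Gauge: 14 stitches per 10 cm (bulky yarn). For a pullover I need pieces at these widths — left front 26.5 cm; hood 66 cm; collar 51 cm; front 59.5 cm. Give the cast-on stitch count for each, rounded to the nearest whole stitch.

left front 37; hood 92; collar 71; front 83.

Rate = 14/10 = 1.4 sts per cm.
left front: 26.5 × 1.4 = 37.10 → 37.
hood: 66 × 1.4 = 92.40 → 92.
collar: 51 × 1.4 = 71.40 → 71.
front: 59.5 × 1.4 = 83.30 → 83.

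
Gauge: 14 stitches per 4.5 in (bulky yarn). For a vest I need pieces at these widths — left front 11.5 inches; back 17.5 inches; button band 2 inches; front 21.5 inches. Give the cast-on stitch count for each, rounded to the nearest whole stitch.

left front 36; back 54; button band 6; front 67.

Rate = 14/4.5 = 3.111 sts per in.
left front: 11.5 × 3.111 = 35.78 → 36.
back: 17.5 × 3.111 = 54.44 → 54.
button band: 2 × 3.111 = 6.22 → 6.
front: 21.5 × 3.111 = 66.89 → 67.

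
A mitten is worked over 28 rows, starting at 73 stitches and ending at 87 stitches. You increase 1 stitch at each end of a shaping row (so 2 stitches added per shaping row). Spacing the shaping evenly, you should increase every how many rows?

Increase every 4th row.

Stitches to add: |87 − 73| = 14.
Shaping rows needed: 14 / 2 = 7.
28 rows / 7 = every 4 rows.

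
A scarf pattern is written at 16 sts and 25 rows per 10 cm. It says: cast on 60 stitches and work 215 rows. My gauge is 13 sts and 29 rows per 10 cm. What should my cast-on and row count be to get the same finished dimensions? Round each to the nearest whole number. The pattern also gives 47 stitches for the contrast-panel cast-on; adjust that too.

Cast on 49 stitches; work 249 rows; contrast-panel cast-on 38 stitches.

Stitches: 60 × 13/16 = 48.75 → 49.
Rows: 215 × 29/25 = 249.40 → 249.
contrast-panel cast-on: 47 × 13/16 = 38.19 → 38.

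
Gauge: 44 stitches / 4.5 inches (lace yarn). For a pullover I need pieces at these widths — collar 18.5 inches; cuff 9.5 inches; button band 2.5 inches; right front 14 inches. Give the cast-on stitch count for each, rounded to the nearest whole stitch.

collar 181; cuff 93; button band 24; right front 137.

Rate = 44/4.5 = 9.778 sts per in.
collar: 18.5 × 9.778 = 180.89 → 181.
cuff: 9.5 × 9.778 = 92.89 → 93.
button band: 2.5 × 9.778 = 24.44 → 24.
right front: 14 × 9.778 = 136.89 → 137.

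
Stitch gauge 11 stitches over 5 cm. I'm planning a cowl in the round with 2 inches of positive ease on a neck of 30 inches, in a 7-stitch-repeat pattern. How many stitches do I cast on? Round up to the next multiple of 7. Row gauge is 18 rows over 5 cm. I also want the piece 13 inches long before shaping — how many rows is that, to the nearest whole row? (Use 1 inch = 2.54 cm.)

Finished = 30 + 2 = 32 inches.
32 inches × 2.54 = 81.28 cm.
11/5 = 2.2 sts per cm; 81.28 × 2.2 = 178.82 sts.
Next multiple of 7 → 182.
13 inches = 33.02 cm; × 3.6 = 118.87 → 119 rows.

Cast on 182 stitches; work 119 rows.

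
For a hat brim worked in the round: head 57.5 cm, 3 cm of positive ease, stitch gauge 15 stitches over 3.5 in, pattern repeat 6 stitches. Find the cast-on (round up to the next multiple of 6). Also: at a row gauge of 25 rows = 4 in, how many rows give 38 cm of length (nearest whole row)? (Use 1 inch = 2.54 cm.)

Finished = 57.5 + 3 = 60.5 cm.
60.5 cm × 1/2.54 = 23.82 inches.
15/3.5 = 4.286 sts per in; 23.82 × 4.286 = 102.08 sts.
Next multiple of 6 → 108.
38 cm = 14.96 inches; × 6.25 = 93.50 → 94 rows.

Cast on 108 stitches; work 94 rows.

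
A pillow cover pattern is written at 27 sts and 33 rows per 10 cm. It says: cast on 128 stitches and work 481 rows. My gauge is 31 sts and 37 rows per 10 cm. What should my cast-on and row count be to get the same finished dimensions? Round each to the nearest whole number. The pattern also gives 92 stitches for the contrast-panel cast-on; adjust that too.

Stitches: 128 × 31/27 = 146.96 → 147.
Rows: 481 × 37/33 = 539.30 → 539.
contrast-panel cast-on: 92 × 31/27 = 105.63 → 106.

Cast on 147 stitches; work 539 rows; contrast-panel cast-on 106 stitches.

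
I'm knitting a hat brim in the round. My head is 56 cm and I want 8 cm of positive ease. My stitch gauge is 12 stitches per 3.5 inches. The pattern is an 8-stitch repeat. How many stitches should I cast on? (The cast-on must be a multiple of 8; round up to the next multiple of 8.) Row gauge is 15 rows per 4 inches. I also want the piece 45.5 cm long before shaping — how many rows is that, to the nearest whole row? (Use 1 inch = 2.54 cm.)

Finished = 56 + 8 = 64 cm.
64 cm × 1/2.54 = 25.20 inches.
12/3.5 = 3.429 sts per in; 25.20 × 3.429 = 86.39 sts.
Next multiple of 8 → 88.
45.5 cm = 17.91 inches; × 3.75 = 67.18 → 67 rows.

Cast on 88 stitches; work 67 rows.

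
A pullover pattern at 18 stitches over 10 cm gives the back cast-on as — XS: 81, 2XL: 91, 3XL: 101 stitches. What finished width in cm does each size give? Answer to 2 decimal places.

18/10 = 1.8 sts per cm.
XS: 81 / 1.8 = 45.000 → 45.00 cm.
2XL: 91 / 1.8 = 50.556 → 50.56 cm.
3XL: 101 / 1.8 = 56.111 → 56.11 cm.

XS 45.00 cm; 2XL 50.56 cm; 3XL 56.11 cm.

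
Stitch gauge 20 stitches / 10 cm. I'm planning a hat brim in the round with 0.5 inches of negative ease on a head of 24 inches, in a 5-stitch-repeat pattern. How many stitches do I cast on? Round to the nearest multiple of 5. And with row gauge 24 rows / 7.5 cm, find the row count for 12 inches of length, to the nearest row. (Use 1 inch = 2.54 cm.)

Cast on 120 stitches; work 98 rows.

Finished = 24 − 0.5 = 23.5 inches.
23.5 inches × 2.54 = 59.69 cm.
20/10 = 2 sts per cm; 59.69 × 2 = 119.38 sts.
Nearest multiple of 5 → 120.
12 inches = 30.48 cm; × 3.2 = 97.54 → 98 rows.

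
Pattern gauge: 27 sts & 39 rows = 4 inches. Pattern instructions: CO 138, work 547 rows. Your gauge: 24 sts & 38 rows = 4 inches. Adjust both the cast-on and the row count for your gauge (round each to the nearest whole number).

Cast on 123 stitches; work 533 rows.

Stitches: 138 × 24/27 = 122.67 → 123.
Rows: 547 × 38/39 = 532.97 → 533.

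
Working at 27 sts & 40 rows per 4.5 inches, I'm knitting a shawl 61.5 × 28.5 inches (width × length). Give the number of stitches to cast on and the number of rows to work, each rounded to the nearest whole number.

Cast on 369 stitches and work 253 rows.

Stitch gauge = 27/4.5 = 6 sts/in; 61.5 × 6 = 369.00 → 369 sts.
Row gauge = 40/4.5 = 8.889 rows/in; 28.5 × 8.889 = 253.33 → 253 rows.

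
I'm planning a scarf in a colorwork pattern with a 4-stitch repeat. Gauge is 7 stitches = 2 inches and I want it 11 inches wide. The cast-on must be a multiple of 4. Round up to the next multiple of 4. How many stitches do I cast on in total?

40 stitches.

7 / 2 = 3.5 sts per inch.
11 × 3.5 = 38.50 sts.
Next multiple of 4: 40.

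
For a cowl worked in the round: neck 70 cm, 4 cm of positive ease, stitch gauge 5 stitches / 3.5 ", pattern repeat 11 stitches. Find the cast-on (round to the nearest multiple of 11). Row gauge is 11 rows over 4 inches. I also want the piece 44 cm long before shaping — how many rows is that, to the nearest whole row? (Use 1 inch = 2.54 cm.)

Cast on 44 stitches; work 48 rows.

Finished = 70 + 4 = 74 cm.
74 cm × 1/2.54 = 29.13 inches.
5/3.5 = 1.429 sts per in; 29.13 × 1.429 = 41.62 sts.
Nearest multiple of 11 → 44.
44 cm = 17.32 inches; × 2.75 = 47.64 → 48 rows.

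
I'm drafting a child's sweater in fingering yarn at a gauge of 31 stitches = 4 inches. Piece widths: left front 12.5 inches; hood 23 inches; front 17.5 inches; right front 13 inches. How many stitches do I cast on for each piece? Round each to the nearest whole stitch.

left front 97; hood 178; front 136; right front 101.

Rate = 31/4 = 7.75 sts per in.
left front: 12.5 × 7.75 = 96.88 → 97.
hood: 23 × 7.75 = 178.25 → 178.
front: 17.5 × 7.75 = 135.62 → 136.
right front: 13 × 7.75 = 100.75 → 101.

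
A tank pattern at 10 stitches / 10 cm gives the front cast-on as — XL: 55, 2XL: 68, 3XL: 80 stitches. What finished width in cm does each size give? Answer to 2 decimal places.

10/10 = 1 sts per cm.
XL: 55 / 1 = 55.000 → 55.00 cm.
2XL: 68 / 1 = 68.000 → 68.00 cm.
3XL: 80 / 1 = 80.000 → 80.00 cm.

XL 55.00 cm; 2XL 68.00 cm; 3XL 80.00 cm.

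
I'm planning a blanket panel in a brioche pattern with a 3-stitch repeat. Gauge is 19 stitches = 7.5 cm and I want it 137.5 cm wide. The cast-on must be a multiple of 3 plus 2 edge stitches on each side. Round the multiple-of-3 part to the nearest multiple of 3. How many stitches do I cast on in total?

Cast on 349 stitches.

19 / 7.5 = 2.533 sts per cm.
137.5 × 2.533 = 348.33 sts.
Less 4 edge sts → 344.33 for the repeat.
Nearest multiple of 3: 345.
Add back 4 edge sts → 349.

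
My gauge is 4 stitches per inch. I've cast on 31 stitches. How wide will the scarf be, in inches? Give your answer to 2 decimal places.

7.75 inches.

4 stitches / 1 inch = 4 stitches per inch.
31 / 4 = 7.750 inches.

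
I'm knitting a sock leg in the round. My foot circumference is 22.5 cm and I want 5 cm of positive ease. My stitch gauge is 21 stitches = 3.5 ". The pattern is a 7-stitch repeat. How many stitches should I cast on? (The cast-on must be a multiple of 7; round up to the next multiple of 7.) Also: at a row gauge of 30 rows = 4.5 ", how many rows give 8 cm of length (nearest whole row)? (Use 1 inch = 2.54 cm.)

Cast on 70 stitches; work 21 rows.

Finished = 22.5 + 5 = 27.5 cm.
27.5 cm × 1/2.54 = 10.83 inches.
21/3.5 = 6 sts per in; 10.83 × 6 = 64.96 sts.
Next multiple of 7 → 70.
8 cm = 3.15 inches; × 6.667 = 21.00 → 21 rows.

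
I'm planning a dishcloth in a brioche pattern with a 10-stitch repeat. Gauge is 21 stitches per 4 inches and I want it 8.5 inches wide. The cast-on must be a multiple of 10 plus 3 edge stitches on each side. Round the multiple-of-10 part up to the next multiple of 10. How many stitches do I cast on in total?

21 / 4 = 5.25 sts per inch.
8.5 × 5.25 = 44.62 sts.
Less 6 edge sts → 38.62 for the repeat.
Next multiple of 10: 40.
Add back 6 edge sts → 46.

46 stitches.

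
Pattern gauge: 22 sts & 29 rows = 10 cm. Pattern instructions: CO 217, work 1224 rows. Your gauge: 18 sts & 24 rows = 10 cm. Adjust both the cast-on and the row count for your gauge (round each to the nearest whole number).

Cast on 178 stitches; work 1013 rows.

Stitches: 217 × 18/22 = 177.55 → 178.
Rows: 1224 × 24/29 = 1012.97 → 1013.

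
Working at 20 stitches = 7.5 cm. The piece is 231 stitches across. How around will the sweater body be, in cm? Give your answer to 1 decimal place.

20 stitches / 7.5 cm = 2.667 stitches per cm.
231 / 2.667 = 86.62 cm.

86.6 cm.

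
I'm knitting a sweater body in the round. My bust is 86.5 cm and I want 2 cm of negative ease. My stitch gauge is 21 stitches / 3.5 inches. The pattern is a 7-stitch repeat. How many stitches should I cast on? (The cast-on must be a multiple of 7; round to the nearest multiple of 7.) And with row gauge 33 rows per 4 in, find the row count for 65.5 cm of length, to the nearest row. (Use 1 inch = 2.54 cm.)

Finished = 86.5 − 2 = 84.5 cm.
84.5 cm × 1/2.54 = 33.27 inches.
21/3.5 = 6 sts per in; 33.27 × 6 = 199.61 sts.
Nearest multiple of 7 → 203.
65.5 cm = 25.79 inches; × 8.25 = 212.75 → 213 rows.

Cast on 203 stitches; work 213 rows.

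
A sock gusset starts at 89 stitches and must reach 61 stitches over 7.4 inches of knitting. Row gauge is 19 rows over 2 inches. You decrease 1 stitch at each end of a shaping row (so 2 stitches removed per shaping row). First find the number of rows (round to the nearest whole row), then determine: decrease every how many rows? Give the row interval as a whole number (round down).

Rows = 7.4 × 9.5 = 70.3 → 70 rows.
Stitches to remove: 28 → 14 shaping rows (at 2 st each).
70 / 14 = 5.00 → every 5 rows.

Decrease every 5th row.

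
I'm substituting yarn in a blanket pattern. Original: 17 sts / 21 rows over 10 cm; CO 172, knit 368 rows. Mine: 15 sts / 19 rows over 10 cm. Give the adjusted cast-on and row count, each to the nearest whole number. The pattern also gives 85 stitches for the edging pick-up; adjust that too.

Cast on 152 stitches; work 333 rows; edging pick-up 75 stitches.

Stitches: 172 × 15/17 = 151.76 → 152.
Rows: 368 × 19/21 = 332.95 → 333.
edging pick-up: 85 × 15/17 = 75.00 → 75.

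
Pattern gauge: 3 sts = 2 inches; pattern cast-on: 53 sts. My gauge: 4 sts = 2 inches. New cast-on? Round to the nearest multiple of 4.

Scale factor = 4 / 3 = 1.333.
53 × 4 / 3 = 70.67 sts.
→ 72 sts.

CO 72 sts.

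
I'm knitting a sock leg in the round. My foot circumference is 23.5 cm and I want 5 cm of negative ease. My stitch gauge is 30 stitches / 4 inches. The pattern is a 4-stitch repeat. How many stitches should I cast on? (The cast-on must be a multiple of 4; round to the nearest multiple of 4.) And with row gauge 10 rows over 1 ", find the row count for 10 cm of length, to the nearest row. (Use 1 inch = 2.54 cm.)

Cast on 56 stitches; work 39 rows.

Finished = 23.5 − 5 = 18.5 cm.
18.5 cm × 1/2.54 = 7.28 inches.
30/4 = 7.5 sts per in; 7.28 × 7.5 = 54.63 sts.
Nearest multiple of 4 → 56.
10 cm = 3.94 inches; × 10 = 39.37 → 39 rows.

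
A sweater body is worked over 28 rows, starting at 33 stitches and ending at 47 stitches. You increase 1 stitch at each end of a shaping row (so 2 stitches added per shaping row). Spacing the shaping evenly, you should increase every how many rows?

Stitches to add: |47 − 33| = 14.
Shaping rows needed: 14 / 2 = 7.
28 rows / 7 = every 4 rows.

Increase every 4th row.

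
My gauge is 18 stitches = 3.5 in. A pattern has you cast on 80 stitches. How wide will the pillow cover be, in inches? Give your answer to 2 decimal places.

18 stitches / 3.5 inch = 5.143 stitches per inch.
80 / 5.143 = 15.556 inches.

15.56 inches.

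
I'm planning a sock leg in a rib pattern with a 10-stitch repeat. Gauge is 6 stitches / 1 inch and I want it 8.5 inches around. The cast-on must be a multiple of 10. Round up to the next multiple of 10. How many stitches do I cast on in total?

6 / 1 = 6 sts per inch.
8.5 × 6 = 51.00 sts.
Next multiple of 10: 60.

60 stitches.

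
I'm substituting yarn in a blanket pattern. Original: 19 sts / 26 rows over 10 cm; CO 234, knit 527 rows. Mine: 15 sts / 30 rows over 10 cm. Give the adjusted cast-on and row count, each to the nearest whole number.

Stitches: 234 × 15/19 = 184.74 → 185.
Rows: 527 × 30/26 = 608.08 → 608.

Cast on 185 stitches; work 608 rows.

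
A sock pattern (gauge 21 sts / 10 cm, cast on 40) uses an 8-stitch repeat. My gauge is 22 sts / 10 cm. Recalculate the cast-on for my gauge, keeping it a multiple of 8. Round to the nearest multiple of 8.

Cast on 40 stitches.

40 × 22 / 21 = 41.90.
Nearest multiple of 8: 40.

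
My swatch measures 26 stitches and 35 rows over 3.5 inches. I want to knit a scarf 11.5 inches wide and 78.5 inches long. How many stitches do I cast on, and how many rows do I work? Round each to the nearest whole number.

Cast on 85 stitches and work 785 rows.

Stitch gauge = 26/3.5 = 7.429 sts/in; 11.5 × 7.429 = 85.43 → 85 sts.
Row gauge = 35/3.5 = 10 rows/in; 78.5 × 10 = 785.00 → 785 rows.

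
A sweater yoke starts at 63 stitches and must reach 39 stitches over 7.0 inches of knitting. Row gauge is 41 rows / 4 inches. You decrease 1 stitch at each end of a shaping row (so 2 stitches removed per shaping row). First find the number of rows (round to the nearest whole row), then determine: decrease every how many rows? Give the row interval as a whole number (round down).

Decrease every 6th row.

Rows = 7.0 × 10.25 = 71.8 → 72 rows.
Stitches to remove: 24 → 12 shaping rows (at 2 st each).
72 / 12 = 6.00 → every 6 rows.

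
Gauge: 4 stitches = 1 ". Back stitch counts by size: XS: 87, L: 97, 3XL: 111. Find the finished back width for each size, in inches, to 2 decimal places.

4/1 = 4 sts per in.
XS: 87 / 4 = 21.750 → 21.75 in.
L: 97 / 4 = 24.250 → 24.25 in.
3XL: 111 / 4 = 27.750 → 27.75 in.

XS 21.75 inches; L 24.25 inches; 3XL 27.75 inches.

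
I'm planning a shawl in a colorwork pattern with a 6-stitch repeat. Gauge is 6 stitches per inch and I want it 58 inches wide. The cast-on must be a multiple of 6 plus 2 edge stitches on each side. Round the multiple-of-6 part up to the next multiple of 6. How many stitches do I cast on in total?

6 / 1 = 6 sts per inch.
58 × 6 = 348.00 sts.
Less 4 edge sts → 344.00 for the repeat.
Next multiple of 6: 348.
Add back 4 edge sts → 352.

CO 352 sts.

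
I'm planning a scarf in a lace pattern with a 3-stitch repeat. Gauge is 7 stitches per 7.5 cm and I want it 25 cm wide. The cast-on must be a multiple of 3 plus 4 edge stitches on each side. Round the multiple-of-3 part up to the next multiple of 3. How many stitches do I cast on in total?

7 / 7.5 = 0.933 sts per cm.
25 × 0.933 = 23.33 sts.
Less 8 edge sts → 15.33 for the repeat.
Next multiple of 3: 18.
Add back 8 edge sts → 26.

Cast on 26 stitches.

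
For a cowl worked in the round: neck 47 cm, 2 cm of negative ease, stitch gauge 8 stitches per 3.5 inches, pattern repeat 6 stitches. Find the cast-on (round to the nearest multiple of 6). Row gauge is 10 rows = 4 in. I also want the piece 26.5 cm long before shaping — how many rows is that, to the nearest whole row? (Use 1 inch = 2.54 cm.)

Cast on 42 stitches; work 26 rows.

Finished = 47 − 2 = 45 cm.
45 cm × 1/2.54 = 17.72 inches.
8/3.5 = 2.286 sts per in; 17.72 × 2.286 = 40.49 sts.
Nearest multiple of 6 → 42.
26.5 cm = 10.43 inches; × 2.5 = 26.08 → 26 rows.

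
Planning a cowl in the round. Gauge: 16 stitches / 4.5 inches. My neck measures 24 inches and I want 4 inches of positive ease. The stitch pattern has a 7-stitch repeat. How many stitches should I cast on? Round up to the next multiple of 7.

Finished = 24 + 4 = 28 inches.
16 / 4.5 = 3.556 sts/in.
28 × 3.556 = 99.56 sts.
Next multiple of 7: 105.

105 stitches.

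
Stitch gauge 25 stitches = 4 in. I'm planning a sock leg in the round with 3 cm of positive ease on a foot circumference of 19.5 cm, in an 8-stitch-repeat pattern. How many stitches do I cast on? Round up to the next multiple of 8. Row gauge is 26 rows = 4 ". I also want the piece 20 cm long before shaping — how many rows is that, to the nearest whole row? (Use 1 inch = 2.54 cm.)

Finished = 19.5 + 3 = 22.5 cm.
22.5 cm × 1/2.54 = 8.86 inches.
25/4 = 6.25 sts per in; 8.86 × 6.25 = 55.36 sts.
Next multiple of 8 → 56.
20 cm = 7.87 inches; × 6.5 = 51.18 → 51 rows.

Cast on 56 stitches; work 51 rows.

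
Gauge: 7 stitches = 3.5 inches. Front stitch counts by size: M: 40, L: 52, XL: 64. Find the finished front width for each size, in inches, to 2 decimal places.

M 20.00 inches; L 26.00 inches; XL 32.00 inches.

7/3.5 = 2 sts per in.
M: 40 / 2 = 20.000 → 20.00 in.
L: 52 / 2 = 26.000 → 26.00 in.
XL: 64 / 2 = 32.000 → 32.00 in.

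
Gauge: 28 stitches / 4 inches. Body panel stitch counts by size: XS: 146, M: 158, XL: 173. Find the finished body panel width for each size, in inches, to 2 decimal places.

XS 20.86 inches; M 22.57 inches; XL 24.71 inches.

28/4 = 7 sts per in.
XS: 146 / 7 = 20.857 → 20.86 in.
M: 158 / 7 = 22.571 → 22.57 in.
XL: 173 / 7 = 24.714 → 24.71 in.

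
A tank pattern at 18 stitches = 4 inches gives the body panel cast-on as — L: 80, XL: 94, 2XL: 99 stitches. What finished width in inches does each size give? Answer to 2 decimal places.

L 17.78 inches; XL 20.89 inches; 2XL 22.00 inches.

18/4 = 4.5 sts per in.
L: 80 / 4.5 = 17.778 → 17.78 in.
XL: 94 / 4.5 = 20.889 → 20.89 in.
2XL: 99 / 4.5 = 22.000 → 22.00 in.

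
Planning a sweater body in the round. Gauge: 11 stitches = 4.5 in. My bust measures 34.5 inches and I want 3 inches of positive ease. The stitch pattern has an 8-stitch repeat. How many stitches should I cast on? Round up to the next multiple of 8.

Finished = 34.5 + 3 = 37.5 inches.
11 / 4.5 = 2.444 sts/in.
37.5 × 2.444 = 91.67 sts.
Next multiple of 8: 96.

CO 96 sts.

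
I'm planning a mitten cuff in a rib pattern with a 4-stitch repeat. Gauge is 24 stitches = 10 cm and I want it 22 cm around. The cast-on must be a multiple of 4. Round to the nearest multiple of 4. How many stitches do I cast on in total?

24 / 10 = 2.4 sts per cm.
22 × 2.4 = 52.80 sts.
Nearest multiple of 4: 52.

CO 52 sts.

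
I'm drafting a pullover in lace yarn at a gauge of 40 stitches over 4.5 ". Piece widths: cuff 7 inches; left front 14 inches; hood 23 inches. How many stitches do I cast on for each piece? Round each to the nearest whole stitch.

Rate = 40/4.5 = 8.889 sts per in.
cuff: 7 × 8.889 = 62.22 → 62.
left front: 14 × 8.889 = 124.44 → 124.
hood: 23 × 8.889 = 204.44 → 204.

cuff 62; left front 124; hood 204.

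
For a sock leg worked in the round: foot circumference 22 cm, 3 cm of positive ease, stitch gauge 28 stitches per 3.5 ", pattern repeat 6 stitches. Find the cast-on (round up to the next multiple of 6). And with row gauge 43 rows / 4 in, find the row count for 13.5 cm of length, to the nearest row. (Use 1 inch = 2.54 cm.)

Cast on 84 stitches; work 57 rows.

Finished = 22 + 3 = 25 cm.
25 cm × 1/2.54 = 9.84 inches.
28/3.5 = 8 sts per in; 9.84 × 8 = 78.74 sts.
Next multiple of 6 → 84.
13.5 cm = 5.31 inches; × 10.75 = 57.14 → 57 rows.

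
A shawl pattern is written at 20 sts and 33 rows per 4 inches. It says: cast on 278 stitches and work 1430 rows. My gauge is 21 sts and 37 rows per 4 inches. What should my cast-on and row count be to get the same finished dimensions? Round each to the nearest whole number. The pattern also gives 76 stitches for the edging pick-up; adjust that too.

Cast on 292 stitches; work 1603 rows; edging pick-up 80 stitches.

Stitches: 278 × 21/20 = 291.90 → 292.
Rows: 1430 × 37/33 = 1603.33 → 1603.
edging pick-up: 76 × 21/20 = 79.80 → 80.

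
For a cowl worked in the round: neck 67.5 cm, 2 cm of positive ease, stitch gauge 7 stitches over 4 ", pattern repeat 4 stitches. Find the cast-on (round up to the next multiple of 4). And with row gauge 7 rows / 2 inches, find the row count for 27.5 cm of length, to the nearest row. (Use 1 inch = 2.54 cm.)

Finished = 67.5 + 2 = 69.5 cm.
69.5 cm × 1/2.54 = 27.36 inches.
7/4 = 1.75 sts per in; 27.36 × 1.75 = 47.88 sts.
Next multiple of 4 → 48.
27.5 cm = 10.83 inches; × 3.5 = 37.89 → 38 rows.

Cast on 48 stitches; work 38 rows.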